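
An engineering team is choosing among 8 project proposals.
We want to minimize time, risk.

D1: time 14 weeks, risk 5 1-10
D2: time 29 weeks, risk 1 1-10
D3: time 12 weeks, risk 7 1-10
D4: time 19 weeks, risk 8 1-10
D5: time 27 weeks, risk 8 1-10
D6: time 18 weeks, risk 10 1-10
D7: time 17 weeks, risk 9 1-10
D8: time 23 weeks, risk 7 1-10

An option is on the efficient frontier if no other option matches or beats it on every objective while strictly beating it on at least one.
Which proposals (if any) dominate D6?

D1, D3, D7

D1: time 14≤18, risk 5≤10 — dominates D6.
D3: time 12≤18, risk 7≤10 — dominates D6.
D7: time 17≤18, risk 9≤10 — dominates D6.
Others (D2, D4, D5, D8) are each worse than D6 on at least one objective.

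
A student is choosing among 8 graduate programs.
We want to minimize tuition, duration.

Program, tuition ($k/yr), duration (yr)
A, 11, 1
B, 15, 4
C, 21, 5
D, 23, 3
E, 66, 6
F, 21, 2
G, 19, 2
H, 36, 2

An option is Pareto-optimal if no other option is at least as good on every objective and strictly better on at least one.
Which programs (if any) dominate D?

A: tuition 11≤23, duration 1≤3 — dominates D.
F: tuition 21≤23, duration 2≤3 — dominates D.
G: tuition 19≤23, duration 2≤3 — dominates D.
Others (B, C, E, H) are each worse than D on at least one objective.

A, F, G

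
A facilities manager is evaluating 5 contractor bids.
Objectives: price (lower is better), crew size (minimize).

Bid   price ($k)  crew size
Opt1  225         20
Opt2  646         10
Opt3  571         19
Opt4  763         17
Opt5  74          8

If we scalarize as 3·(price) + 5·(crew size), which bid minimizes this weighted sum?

Opt5

Opt1: 3·225 + 5·20 = 775
Opt2: 3·646 + 5·10 = 1988
Opt3: 3·571 + 5·19 = 1808
Opt4: 3·763 + 5·17 = 2374
Opt5: 3·74 + 5·8 = 262
Lowest: Opt5 at 262.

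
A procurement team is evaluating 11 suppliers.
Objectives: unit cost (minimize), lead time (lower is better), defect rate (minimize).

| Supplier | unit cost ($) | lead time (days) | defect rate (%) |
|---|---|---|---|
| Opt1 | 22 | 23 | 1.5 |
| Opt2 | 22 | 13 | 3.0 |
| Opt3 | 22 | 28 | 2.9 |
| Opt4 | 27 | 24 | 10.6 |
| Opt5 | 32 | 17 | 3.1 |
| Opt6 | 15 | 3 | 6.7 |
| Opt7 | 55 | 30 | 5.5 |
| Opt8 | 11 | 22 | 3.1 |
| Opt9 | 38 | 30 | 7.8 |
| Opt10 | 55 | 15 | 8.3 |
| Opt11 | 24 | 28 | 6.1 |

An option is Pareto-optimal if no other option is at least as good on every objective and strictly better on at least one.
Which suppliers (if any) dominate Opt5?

Opt2

Opt2: unit cost 22≤32, lead time 13≤17, defect rate 3.0≤3.1 — dominates Opt5.
Others (Opt1, Opt3, Opt4, Opt6, Opt7, Opt8, Opt9, Opt10, Opt11) are each worse than Opt5 on at least one objective.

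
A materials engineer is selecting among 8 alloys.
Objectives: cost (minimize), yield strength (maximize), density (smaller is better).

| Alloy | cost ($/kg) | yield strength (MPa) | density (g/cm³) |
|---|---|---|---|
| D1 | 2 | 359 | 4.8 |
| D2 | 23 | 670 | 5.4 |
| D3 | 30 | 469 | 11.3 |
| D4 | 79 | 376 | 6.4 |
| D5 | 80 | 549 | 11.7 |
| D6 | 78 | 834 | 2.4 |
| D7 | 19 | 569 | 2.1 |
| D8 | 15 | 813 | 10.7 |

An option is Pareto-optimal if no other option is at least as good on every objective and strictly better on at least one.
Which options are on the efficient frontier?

D1, D2, D6, D7, D8

D1: not dominated (best cost).
D2: not dominated.
D3: dominated by D2 (cost 23≤30, yield strength 670≥469, density 5.4≤11.3).
D4: dominated by D2 (cost 23≤79, yield strength 670≥376, density 5.4≤6.4).
D5: dominated by D2 (cost 23≤80, yield strength 670≥549, density 5.4≤11.7).
D6: not dominated (best yield strength).
D7: not dominated (best density).
D8: not dominated.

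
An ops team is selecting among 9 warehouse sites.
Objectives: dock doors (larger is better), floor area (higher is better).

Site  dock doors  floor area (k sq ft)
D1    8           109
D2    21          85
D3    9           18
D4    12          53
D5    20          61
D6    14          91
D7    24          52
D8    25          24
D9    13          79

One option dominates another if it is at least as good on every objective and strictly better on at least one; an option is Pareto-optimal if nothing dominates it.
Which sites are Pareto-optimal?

D1, D2, D6, D7, D8

D1: not dominated (best floor area).
D2: not dominated.
D3: dominated by D2 (dock doors 21≥9, floor area 85≥18).
D4: dominated by D2 (dock doors 21≥12, floor area 85≥53).
D5: dominated by D2 (dock doors 21≥20, floor area 85≥61).
D6: not dominated.
D7: not dominated.
D8: not dominated (best dock doors).
D9: dominated by D2 (dock doors 21≥13, floor area 85≥79).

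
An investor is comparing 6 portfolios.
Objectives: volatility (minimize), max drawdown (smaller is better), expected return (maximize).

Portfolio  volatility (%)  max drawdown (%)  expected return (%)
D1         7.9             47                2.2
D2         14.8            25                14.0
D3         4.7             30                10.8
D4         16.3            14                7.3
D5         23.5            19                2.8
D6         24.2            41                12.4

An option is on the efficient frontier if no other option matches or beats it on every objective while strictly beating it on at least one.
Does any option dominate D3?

D1: worse on volatility (7.9 vs 4.7).
D2: worse on volatility (14.8 vs 4.7).
D4: worse on volatility (16.3 vs 4.7).
D5: worse on volatility (23.5 vs 4.7).
D6: worse on volatility (24.2 vs 4.7).
No option is at least as good as D3 on every objective and strictly better on one.

No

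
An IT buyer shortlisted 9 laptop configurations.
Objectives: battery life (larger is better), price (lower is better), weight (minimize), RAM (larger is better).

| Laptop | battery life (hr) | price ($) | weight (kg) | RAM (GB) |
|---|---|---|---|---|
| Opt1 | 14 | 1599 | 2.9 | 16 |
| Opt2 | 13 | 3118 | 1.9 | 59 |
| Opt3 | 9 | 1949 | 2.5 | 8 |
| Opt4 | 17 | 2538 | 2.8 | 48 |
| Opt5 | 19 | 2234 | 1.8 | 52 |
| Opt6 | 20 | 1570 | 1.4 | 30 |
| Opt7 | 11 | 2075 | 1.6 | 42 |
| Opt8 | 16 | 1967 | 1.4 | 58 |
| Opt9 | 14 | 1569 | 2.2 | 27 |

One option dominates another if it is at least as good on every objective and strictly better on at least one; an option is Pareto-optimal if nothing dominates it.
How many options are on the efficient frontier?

Opt1: dominated by Opt6 (battery life 20≥14, price 1570≤1599, weight 1.4≤2.9, RAM 30≥16).
Opt2: not dominated (best RAM).
Opt3: dominated by Opt6 (battery life 20≥9, price 1570≤1949, weight 1.4≤2.5, RAM 30≥8).
Opt4: dominated by Opt5 (battery life 19≥17, price 2234≤2538, weight 1.8≤2.8, RAM 52≥48).
Opt5: not dominated.
Opt6: not dominated (best battery life).
Opt7: dominated by Opt8 (battery life 16≥11, price 1967≤2075, weight 1.4≤1.6, RAM 58≥42).
Opt8: not dominated.
Opt9: not dominated (best price).
Pareto-optimal: Opt2, Opt5, Opt6, Opt8, Opt9 → 5.

5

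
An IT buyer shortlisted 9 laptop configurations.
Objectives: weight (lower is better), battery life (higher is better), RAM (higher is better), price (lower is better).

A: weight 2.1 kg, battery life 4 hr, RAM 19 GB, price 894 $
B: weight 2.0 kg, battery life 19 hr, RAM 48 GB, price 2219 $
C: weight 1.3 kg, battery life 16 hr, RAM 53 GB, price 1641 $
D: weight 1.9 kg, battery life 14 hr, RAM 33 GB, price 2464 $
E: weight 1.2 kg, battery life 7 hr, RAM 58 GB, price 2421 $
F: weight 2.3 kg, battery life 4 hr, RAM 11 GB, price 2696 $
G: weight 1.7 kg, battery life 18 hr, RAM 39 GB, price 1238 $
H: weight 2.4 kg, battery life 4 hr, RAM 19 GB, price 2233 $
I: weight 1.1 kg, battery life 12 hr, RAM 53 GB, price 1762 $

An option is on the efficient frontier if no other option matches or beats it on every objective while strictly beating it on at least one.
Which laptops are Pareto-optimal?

A, B, C, E, G, I

A: not dominated (best price).
B: not dominated (best battery life).
C: not dominated.
D: dominated by C (weight 1.3≤1.9, battery life 16≥14, RAM 53≥33, price 1641≤2464).
E: not dominated (best RAM).
F: dominated by A (weight 2.1≤2.3, battery life 4≥4, RAM 19≥11, price 894≤2696).
G: not dominated.
H: dominated by A (weight 2.1≤2.4, battery life 4≥4, RAM 19≥19, price 894≤2233).
I: not dominated (best weight).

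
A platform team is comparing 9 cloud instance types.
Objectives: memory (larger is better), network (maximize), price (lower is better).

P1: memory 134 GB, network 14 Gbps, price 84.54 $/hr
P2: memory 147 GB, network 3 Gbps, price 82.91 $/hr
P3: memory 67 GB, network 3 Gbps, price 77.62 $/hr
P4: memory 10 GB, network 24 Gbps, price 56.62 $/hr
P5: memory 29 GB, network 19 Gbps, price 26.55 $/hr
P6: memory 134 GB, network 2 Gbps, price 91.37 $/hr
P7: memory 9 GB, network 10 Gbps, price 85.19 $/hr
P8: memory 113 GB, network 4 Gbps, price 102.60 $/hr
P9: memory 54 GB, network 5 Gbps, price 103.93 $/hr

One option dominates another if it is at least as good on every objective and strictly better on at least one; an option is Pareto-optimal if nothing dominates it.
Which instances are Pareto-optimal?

P1: not dominated.
P2: not dominated (best memory).
P3: not dominated.
P4: not dominated (best network).
P5: not dominated (best price).
P6: dominated by P1 (memory 134≥134, network 14≥2, price 84.54≤91.37).
P7: dominated by P1 (memory 134≥9, network 14≥10, price 84.54≤85.19).
P8: dominated by P1 (memory 134≥113, network 14≥4, price 84.54≤102.60).
P9: dominated by P1 (memory 134≥54, network 14≥5, price 84.54≤103.93).

P1, P2, P3, P4, P5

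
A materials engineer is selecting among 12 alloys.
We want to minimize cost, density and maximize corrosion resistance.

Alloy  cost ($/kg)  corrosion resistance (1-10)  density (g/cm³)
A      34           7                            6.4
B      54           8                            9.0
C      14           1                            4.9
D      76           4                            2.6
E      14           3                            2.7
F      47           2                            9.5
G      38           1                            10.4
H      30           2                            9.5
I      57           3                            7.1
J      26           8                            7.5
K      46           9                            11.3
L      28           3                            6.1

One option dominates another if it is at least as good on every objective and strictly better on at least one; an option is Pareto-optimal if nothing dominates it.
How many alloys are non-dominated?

A: not dominated.
B: dominated by J (cost 26≤54, corrosion resistance 8≥8, density 7.5≤9.0).
C: dominated by E (cost 14≤14, corrosion resistance 3≥1, density 2.7≤4.9).
D: not dominated (best density).
E: not dominated.
F: dominated by A (cost 34≤47, corrosion resistance 7≥2, density 6.4≤9.5).
G: dominated by A (cost 34≤38, corrosion resistance 7≥1, density 6.4≤10.4).
H: dominated by E (cost 14≤30, corrosion resistance 3≥2, density 2.7≤9.5).
I: dominated by A (cost 34≤57, corrosion resistance 7≥3, density 6.4≤7.1).
J: not dominated.
K: not dominated (best corrosion resistance).
L: dominated by E (cost 14≤28, corrosion resistance 3≥3, density 2.7≤6.1).
Pareto-optimal: A, D, E, J, K → 5.

5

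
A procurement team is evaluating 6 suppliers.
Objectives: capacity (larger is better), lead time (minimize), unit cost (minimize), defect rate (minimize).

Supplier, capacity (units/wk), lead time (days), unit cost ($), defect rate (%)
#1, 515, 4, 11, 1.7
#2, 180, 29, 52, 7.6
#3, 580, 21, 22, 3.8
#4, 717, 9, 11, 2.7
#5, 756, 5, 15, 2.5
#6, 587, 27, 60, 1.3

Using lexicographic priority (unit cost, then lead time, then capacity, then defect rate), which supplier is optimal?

First minimize unit cost: best is 11, kept {#1, #4}.
Then minimize lead time: best is 4, kept {#1}.

#1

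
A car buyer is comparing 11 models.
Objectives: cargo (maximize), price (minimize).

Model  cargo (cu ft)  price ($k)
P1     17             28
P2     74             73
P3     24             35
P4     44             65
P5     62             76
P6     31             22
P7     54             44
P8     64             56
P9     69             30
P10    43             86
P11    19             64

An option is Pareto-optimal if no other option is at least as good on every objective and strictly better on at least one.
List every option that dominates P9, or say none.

P1: worse on cargo (17 vs 69).
P2: worse on price (73 vs 30).
P3: worse on cargo (24 vs 69).
P4: worse on cargo (44 vs 69).
P5: worse on cargo (62 vs 69).
P6: worse on cargo (31 vs 69).
P7: worse on cargo (54 vs 69).
P8: worse on cargo (64 vs 69).
P10: worse on cargo (43 vs 69).
P11: worse on cargo (19 vs 69).
No option dominates P9.

none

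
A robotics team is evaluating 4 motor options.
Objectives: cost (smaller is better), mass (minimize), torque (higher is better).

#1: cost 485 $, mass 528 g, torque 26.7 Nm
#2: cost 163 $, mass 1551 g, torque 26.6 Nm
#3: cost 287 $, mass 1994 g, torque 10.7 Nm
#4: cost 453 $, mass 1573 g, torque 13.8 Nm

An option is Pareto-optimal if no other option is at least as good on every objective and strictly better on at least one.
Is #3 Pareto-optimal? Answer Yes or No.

No

#2 vs #3: cost 163≤287, mass 1551≤1994, torque 26.6≥10.7 — #2 is at least as good on every objective and strictly better on at least one, so #2 dominates #3.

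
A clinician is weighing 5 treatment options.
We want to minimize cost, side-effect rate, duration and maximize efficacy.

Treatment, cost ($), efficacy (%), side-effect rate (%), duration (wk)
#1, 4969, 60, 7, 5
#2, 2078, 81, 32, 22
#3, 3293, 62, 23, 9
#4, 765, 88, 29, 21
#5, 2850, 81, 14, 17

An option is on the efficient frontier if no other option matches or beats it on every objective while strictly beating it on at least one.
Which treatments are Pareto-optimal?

#1, #3, #4, #5

#1: not dominated (best side-effect rate).
#2: dominated by #4 (cost 765≤2078, efficacy 88≥81, side-effect rate 29≤32, duration 21≤22).
#3: not dominated.
#4: not dominated (best cost).
#5: not dominated.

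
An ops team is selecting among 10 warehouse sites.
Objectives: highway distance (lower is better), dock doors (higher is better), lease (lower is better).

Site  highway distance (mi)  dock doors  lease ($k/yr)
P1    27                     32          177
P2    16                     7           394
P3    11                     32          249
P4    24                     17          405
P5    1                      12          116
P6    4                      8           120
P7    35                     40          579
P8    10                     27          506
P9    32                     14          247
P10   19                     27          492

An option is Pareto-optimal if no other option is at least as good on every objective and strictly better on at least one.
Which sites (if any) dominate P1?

none

P2: worse on dock doors (7 vs 32).
P3: worse on lease (249 vs 177).
P4: worse on dock doors (17 vs 32).
P5: worse on dock doors (12 vs 32).
P6: worse on dock doors (8 vs 32).
P7: worse on highway distance (35 vs 27).
P8: worse on dock doors (27 vs 32).
P9: worse on highway distance (32 vs 27).
P10: worse on dock doors (27 vs 32).
No option dominates P1.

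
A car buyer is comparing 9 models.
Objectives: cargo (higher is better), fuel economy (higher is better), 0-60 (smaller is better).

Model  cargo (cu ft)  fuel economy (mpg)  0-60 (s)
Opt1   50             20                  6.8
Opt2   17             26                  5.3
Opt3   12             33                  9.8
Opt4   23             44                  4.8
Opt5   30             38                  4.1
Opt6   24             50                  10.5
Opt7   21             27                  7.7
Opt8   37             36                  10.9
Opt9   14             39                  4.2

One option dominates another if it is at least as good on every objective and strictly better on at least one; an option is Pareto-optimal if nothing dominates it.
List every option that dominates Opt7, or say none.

Opt4: cargo 23≥21, fuel economy 44≥27, 0-60 4.8≤7.7 — dominates Opt7.
Opt5: cargo 30≥21, fuel economy 38≥27, 0-60 4.1≤7.7 — dominates Opt7.
Others (Opt1, Opt2, Opt3, Opt6, Opt8, Opt9) are each worse than Opt7 on at least one objective.

Opt4, Opt5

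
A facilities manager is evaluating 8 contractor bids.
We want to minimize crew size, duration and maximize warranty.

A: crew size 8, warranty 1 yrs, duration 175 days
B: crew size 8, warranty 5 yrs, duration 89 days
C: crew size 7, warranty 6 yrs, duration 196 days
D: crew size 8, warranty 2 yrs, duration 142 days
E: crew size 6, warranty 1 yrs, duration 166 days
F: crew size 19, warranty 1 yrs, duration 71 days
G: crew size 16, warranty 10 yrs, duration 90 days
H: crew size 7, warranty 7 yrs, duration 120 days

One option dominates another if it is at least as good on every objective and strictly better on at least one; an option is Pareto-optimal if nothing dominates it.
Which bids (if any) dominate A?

B: crew size 8≤8, warranty 5≥1, duration 89≤175 — dominates A.
D: crew size 8≤8, warranty 2≥1, duration 142≤175 — dominates A.
E: crew size 6≤8, warranty 1≥1, duration 166≤175 — dominates A.
H: crew size 7≤8, warranty 7≥1, duration 120≤175 — dominates A.
Others (C, F, G) are each worse than A on at least one objective.

B, D, E, H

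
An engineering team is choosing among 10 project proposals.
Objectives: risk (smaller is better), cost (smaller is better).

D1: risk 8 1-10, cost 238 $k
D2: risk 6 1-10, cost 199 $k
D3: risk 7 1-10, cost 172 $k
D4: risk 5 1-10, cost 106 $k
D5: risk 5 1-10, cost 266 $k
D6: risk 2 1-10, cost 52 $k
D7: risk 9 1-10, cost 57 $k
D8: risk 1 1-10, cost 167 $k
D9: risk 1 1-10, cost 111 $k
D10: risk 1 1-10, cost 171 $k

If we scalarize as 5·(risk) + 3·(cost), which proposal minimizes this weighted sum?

D6

D1: 5·8 + 3·238 = 754
D2: 5·6 + 3·199 = 627
D3: 5·7 + 3·172 = 551
D4: 5·5 + 3·106 = 343
D5: 5·5 + 3·266 = 823
D6: 5·2 + 3·52 = 166
D7: 5·9 + 3·57 = 216
D8: 5·1 + 3·167 = 506
D9: 5·1 + 3·111 = 338
D10: 5·1 + 3·171 = 518
Lowest: D6 at 166.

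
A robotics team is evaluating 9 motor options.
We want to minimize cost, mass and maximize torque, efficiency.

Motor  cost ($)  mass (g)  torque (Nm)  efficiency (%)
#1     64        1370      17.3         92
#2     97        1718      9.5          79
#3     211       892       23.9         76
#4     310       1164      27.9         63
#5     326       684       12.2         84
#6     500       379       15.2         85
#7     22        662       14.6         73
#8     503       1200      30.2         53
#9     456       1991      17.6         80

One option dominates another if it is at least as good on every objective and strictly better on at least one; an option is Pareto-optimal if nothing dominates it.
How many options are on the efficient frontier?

8

#1: not dominated (best efficiency).
#2: dominated by #1 (cost 64≤97, mass 1370≤1718, torque 17.3≥9.5, efficiency 92≥79).
#3: not dominated.
#4: not dominated.
#5: not dominated.
#6: not dominated (best mass).
#7: not dominated (best cost).
#8: not dominated (best torque).
#9: not dominated.
Pareto-optimal: #1, #3, #4, #5, #6, #7, #8, #9 → 8.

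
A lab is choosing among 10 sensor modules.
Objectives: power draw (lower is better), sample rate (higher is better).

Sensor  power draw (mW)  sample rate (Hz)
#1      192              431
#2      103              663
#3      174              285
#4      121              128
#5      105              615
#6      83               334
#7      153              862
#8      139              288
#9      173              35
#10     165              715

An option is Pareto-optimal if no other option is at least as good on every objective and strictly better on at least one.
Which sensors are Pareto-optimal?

#1: dominated by #2 (power draw 103≤192, sample rate 663≥431).
#2: not dominated.
#3: dominated by #2 (power draw 103≤174, sample rate 663≥285).
#4: dominated by #2 (power draw 103≤121, sample rate 663≥128).
#5: dominated by #2 (power draw 103≤105, sample rate 663≥615).
#6: not dominated (best power draw).
#7: not dominated (best sample rate).
#8: dominated by #2 (power draw 103≤139, sample rate 663≥288).
#9: dominated by #2 (power draw 103≤173, sample rate 663≥35).
#10: dominated by #7 (power draw 153≤165, sample rate 862≥715).

#2, #6, #7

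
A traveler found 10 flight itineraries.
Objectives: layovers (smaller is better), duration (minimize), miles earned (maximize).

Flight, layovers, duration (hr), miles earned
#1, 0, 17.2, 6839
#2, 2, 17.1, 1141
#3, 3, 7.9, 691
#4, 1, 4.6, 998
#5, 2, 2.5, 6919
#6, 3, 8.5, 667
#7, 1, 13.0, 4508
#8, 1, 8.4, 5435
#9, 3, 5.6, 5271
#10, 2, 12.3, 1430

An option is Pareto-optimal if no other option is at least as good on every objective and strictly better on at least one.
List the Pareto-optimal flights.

#1, #4, #5, #8

#1: not dominated (best layovers).
#2: dominated by #5 (layovers 2≤2, duration 2.5≤17.1, miles earned 6919≥1141).
#3: dominated by #4 (layovers 1≤3, duration 4.6≤7.9, miles earned 998≥691).
#4: not dominated.
#5: not dominated (best duration).
#6: dominated by #3 (layovers 3≤3, duration 7.9≤8.5, miles earned 691≥667).
#7: dominated by #8 (layovers 1≤1, duration 8.4≤13.0, miles earned 5435≥4508).
#8: not dominated.
#9: dominated by #5 (layovers 2≤3, duration 2.5≤5.6, miles earned 6919≥5271).
#10: dominated by #5 (layovers 2≤2, duration 2.5≤12.3, miles earned 6919≥1430).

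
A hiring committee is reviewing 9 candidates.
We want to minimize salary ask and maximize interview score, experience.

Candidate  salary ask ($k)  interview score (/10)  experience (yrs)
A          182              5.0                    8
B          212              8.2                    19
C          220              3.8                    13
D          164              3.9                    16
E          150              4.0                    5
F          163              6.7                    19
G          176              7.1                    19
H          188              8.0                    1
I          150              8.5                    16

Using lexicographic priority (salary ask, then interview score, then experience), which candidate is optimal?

First minimize salary ask: best is 150, kept {E, I}.
Then maximize interview score: best is 8.5, kept {I}.

I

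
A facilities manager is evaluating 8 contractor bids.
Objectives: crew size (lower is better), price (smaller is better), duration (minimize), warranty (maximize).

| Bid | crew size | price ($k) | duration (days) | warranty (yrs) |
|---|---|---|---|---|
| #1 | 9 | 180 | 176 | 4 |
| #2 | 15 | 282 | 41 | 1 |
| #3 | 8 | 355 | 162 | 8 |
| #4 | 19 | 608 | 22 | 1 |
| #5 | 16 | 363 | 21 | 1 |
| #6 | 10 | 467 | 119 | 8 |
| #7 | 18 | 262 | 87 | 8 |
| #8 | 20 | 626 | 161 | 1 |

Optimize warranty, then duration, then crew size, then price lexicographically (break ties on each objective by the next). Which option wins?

First maximize warranty: best is 8, kept {#3, #6, #7}.
Then minimize duration: best is 87, kept {#7}.

#7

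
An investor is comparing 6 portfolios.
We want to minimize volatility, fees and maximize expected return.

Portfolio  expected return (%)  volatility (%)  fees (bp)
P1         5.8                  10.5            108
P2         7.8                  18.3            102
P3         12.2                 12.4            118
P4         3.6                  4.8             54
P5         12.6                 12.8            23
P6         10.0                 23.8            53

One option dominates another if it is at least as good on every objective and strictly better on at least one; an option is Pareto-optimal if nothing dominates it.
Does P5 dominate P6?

Yes

P5 vs P6: expected return 12.6≥10.0, volatility 12.8≤23.8, fees 23≤53 — P5 is at least as good on every objective with at least one strict improvement.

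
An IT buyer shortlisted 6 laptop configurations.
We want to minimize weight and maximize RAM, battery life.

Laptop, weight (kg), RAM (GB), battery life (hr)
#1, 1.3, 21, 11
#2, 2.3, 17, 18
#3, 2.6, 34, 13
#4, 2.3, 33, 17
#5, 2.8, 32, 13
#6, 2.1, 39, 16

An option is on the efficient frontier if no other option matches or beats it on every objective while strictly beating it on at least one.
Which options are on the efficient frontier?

#1, #2, #4, #6

#1: not dominated (best weight).
#2: not dominated (best battery life).
#3: dominated by #6 (weight 2.1≤2.6, RAM 39≥34, battery life 16≥13).
#4: not dominated.
#5: dominated by #3 (weight 2.6≤2.8, RAM 34≥32, battery life 13≥13).
#6: not dominated (best RAM).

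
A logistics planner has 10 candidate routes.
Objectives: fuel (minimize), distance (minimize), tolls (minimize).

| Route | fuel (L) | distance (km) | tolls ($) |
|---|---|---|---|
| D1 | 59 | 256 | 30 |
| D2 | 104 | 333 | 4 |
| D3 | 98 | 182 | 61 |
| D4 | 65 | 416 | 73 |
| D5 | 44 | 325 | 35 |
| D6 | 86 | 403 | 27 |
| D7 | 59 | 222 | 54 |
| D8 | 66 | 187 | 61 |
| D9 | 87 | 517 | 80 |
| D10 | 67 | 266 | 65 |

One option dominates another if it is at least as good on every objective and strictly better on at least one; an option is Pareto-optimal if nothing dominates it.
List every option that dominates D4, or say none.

D1, D5, D7

D1: fuel 59≤65, distance 256≤416, tolls 30≤73 — dominates D4.
D5: fuel 44≤65, distance 325≤416, tolls 35≤73 — dominates D4.
D7: fuel 59≤65, distance 222≤416, tolls 54≤73 — dominates D4.
Others (D2, D3, D6, D8, D9, D10) are each worse than D4 on at least one objective.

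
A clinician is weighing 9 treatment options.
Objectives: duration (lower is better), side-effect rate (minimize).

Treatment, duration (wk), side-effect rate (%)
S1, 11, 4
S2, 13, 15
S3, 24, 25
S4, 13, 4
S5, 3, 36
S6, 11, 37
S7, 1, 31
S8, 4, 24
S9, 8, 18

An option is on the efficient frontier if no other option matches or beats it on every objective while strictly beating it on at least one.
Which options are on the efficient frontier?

S1: not dominated.
S2: dominated by S1 (duration 11≤13, side-effect rate 4≤15).
S3: dominated by S1 (duration 11≤24, side-effect rate 4≤25).
S4: dominated by S1 (duration 11≤13, side-effect rate 4≤4).
S5: dominated by S7 (duration 1≤3, side-effect rate 31≤36).
S6: dominated by S1 (duration 11≤11, side-effect rate 4≤37).
S7: not dominated (best duration).
S8: not dominated.
S9: not dominated.

S1, S7, S8, S9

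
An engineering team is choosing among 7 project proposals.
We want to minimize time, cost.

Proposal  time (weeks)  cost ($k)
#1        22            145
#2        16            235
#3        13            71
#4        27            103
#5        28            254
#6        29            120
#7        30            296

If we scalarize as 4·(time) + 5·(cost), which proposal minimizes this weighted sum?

#3

#1: 4·22 + 5·145 = 813
#2: 4·16 + 5·235 = 1239
#3: 4·13 + 5·71 = 407
#4: 4·27 + 5·103 = 623
#5: 4·28 + 5·254 = 1382
#6: 4·29 + 5·120 = 716
#7: 4·30 + 5·296 = 1600
Lowest: #3 at 407.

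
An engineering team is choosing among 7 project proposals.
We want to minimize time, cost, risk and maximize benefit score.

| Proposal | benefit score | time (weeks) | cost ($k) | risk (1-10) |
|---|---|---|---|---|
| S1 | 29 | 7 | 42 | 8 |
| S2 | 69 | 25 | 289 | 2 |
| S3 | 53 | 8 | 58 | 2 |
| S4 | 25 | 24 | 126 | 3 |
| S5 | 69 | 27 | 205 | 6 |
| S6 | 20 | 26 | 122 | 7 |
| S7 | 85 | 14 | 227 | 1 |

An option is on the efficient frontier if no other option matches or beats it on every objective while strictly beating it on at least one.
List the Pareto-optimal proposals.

S1, S3, S5, S7

S1: not dominated (best time).
S2: dominated by S7 (benefit score 85≥69, time 14≤25, cost 227≤289, risk 1≤2).
S3: not dominated.
S4: dominated by S3 (benefit score 53≥25, time 8≤24, cost 58≤126, risk 2≤3).
S5: not dominated.
S6: dominated by S3 (benefit score 53≥20, time 8≤26, cost 58≤122, risk 2≤7).
S7: not dominated (best benefit score).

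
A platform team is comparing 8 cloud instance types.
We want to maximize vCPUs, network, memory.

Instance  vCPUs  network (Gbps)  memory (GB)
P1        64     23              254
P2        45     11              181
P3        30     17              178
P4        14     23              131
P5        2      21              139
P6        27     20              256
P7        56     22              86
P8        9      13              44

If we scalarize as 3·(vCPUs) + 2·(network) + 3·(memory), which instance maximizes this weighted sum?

P1

P1: 3·64 + 2·23 + 3·254 = 1000
P2: 3·45 + 2·11 + 3·181 = 700
P3: 3·30 + 2·17 + 3·178 = 658
P4: 3·14 + 2·23 + 3·131 = 481
P5: 3·2 + 2·21 + 3·139 = 465
P6: 3·27 + 2·20 + 3·256 = 889
P7: 3·56 + 2·22 + 3·86 = 470
P8: 3·9 + 2·13 + 3·44 = 185
Highest: P1 at 1000.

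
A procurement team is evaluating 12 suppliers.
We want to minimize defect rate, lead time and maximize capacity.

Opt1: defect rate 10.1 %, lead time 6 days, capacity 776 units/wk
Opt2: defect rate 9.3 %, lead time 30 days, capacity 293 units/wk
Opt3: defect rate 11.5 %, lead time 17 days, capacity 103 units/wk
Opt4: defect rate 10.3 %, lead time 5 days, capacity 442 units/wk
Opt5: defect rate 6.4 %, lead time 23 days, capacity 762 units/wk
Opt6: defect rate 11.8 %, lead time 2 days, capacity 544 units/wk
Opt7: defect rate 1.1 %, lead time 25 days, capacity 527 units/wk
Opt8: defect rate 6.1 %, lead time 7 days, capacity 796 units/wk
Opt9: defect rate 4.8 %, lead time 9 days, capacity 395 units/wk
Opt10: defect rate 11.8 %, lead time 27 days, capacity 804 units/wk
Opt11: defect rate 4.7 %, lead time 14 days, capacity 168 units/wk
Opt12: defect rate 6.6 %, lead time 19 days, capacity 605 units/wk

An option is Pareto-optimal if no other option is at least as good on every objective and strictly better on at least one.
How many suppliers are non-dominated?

Opt1: not dominated.
Opt2: dominated by Opt5 (defect rate 6.4≤9.3, lead time 23≤30, capacity 762≥293).
Opt3: dominated by Opt1 (defect rate 10.1≤11.5, lead time 6≤17, capacity 776≥103).
Opt4: not dominated.
Opt5: dominated by Opt8 (defect rate 6.1≤6.4, lead time 7≤23, capacity 796≥762).
Opt6: not dominated (best lead time).
Opt7: not dominated (best defect rate).
Opt8: not dominated.
Opt9: not dominated.
Opt10: not dominated (best capacity).
Opt11: not dominated.
Opt12: dominated by Opt8 (defect rate 6.1≤6.6, lead time 7≤19, capacity 796≥605).
Pareto-optimal: Opt1, Opt4, Opt6, Opt7, Opt8, Opt9, Opt10, Opt11 → 8.

8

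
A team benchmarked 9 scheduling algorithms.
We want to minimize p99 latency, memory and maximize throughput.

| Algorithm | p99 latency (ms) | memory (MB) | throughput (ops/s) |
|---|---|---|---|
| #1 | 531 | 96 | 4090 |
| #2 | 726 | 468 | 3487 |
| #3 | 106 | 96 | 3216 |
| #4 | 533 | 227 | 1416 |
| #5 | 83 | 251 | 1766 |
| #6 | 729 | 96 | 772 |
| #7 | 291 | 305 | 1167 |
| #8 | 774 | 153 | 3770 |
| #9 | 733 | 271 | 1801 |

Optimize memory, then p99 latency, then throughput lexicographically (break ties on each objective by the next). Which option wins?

#3

First minimize memory: best is 96, kept {#1, #3, #6}.
Then minimize p99 latency: best is 106, kept {#3}.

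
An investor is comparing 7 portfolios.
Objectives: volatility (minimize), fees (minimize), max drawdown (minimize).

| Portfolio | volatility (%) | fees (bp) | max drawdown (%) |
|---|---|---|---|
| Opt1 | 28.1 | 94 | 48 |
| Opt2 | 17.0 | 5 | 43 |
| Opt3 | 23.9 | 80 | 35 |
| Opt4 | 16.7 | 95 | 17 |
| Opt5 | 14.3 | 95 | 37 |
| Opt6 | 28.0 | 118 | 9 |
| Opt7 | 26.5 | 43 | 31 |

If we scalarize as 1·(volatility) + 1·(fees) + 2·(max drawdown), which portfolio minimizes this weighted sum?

Opt2

Opt1: 1·28.1 + 1·94 + 2·48 = 218.1
Opt2: 1·17.0 + 1·5 + 2·43 = 108.0
Opt3: 1·23.9 + 1·80 + 2·35 = 173.9
Opt4: 1·16.7 + 1·95 + 2·17 = 145.7
Opt5: 1·14.3 + 1·95 + 2·37 = 183.3
Opt6: 1·28.0 + 1·118 + 2·9 = 164.0
Opt7: 1·26.5 + 1·43 + 2·31 = 131.5
Lowest: Opt2 at 108.0.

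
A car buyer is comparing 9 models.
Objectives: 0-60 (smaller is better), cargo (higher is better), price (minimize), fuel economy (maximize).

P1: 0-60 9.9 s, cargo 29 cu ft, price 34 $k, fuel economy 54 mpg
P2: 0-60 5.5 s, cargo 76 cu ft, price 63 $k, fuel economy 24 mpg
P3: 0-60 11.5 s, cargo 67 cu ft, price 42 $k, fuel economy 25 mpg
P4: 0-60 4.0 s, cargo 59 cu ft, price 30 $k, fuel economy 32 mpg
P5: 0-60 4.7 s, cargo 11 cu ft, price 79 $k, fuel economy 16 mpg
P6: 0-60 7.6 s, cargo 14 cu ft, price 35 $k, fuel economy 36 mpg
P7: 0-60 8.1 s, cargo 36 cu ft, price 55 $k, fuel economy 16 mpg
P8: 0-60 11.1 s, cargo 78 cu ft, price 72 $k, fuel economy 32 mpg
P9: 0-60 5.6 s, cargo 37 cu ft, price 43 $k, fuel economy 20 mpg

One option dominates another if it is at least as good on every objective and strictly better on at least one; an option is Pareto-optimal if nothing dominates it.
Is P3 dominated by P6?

P6 vs P3: P6 is worse on cargo (14 vs 67), so it does not dominate P3.

No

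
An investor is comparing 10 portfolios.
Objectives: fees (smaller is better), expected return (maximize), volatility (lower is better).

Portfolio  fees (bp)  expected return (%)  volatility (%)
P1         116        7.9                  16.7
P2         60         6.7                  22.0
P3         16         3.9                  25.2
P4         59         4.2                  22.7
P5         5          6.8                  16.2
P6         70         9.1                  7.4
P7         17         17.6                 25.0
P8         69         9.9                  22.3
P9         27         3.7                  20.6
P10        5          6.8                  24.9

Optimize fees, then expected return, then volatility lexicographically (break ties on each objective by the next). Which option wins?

P5

First minimize fees: best is 5, kept {P5, P10}.
Then maximize expected return: best is 6.8, kept {P5, P10}.
Then minimize volatility: best is 16.2, kept {P5}.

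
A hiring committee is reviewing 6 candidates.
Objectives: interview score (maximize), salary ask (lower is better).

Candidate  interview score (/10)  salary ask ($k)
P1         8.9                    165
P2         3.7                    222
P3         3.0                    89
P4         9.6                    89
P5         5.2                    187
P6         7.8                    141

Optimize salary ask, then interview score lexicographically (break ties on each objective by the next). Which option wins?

P4

First minimize salary ask: best is 89, kept {P3, P4}.
Then maximize interview score: best is 9.6, kept {P4}.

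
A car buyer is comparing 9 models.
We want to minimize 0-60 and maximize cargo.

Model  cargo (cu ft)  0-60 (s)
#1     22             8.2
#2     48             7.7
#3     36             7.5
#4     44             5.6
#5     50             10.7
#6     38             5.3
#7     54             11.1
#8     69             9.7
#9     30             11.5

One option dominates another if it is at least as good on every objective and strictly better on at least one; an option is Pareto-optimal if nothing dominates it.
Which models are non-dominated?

#1: dominated by #2 (cargo 48≥22, 0-60 7.7≤8.2).
#2: not dominated.
#3: dominated by #4 (cargo 44≥36, 0-60 5.6≤7.5).
#4: not dominated.
#5: dominated by #8 (cargo 69≥50, 0-60 9.7≤10.7).
#6: not dominated (best 0-60).
#7: dominated by #8 (cargo 69≥54, 0-60 9.7≤11.1).
#8: not dominated (best cargo).
#9: dominated by #2 (cargo 48≥30, 0-60 7.7≤11.5).

#2, #4, #6, #8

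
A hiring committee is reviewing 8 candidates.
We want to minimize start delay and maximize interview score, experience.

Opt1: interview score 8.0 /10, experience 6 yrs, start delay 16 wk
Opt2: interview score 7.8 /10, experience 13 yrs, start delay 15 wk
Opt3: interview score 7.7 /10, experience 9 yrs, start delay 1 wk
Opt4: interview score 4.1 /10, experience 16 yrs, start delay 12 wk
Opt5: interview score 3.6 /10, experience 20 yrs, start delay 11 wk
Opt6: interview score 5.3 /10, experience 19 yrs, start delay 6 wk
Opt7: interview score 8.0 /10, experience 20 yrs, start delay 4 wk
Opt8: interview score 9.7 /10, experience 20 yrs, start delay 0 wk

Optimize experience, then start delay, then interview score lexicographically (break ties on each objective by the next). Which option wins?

First maximize experience: best is 20, kept {Opt5, Opt7, Opt8}.
Then minimize start delay: best is 0, kept {Opt8}.

Opt8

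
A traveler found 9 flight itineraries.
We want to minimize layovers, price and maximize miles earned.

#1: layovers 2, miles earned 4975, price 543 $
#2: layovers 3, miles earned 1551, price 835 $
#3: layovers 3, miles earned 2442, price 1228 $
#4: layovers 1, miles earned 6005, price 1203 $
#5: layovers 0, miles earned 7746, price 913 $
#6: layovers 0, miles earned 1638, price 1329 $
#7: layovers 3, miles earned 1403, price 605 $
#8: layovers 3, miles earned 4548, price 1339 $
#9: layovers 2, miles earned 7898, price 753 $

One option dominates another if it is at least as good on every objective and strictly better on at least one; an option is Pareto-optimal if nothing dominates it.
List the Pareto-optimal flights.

#1, #5, #9

#1: not dominated (best price).
#2: dominated by #1 (layovers 2≤3, miles earned 4975≥1551, price 543≤835).
#3: dominated by #1 (layovers 2≤3, miles earned 4975≥2442, price 543≤1228).
#4: dominated by #5 (layovers 0≤1, miles earned 7746≥6005, price 913≤1203).
#5: not dominated.
#6: dominated by #5 (layovers 0≤0, miles earned 7746≥1638, price 913≤1329).
#7: dominated by #1 (layovers 2≤3, miles earned 4975≥1403, price 543≤605).
#8: dominated by #1 (layovers 2≤3, miles earned 4975≥4548, price 543≤1339).
#9: not dominated (best miles earned).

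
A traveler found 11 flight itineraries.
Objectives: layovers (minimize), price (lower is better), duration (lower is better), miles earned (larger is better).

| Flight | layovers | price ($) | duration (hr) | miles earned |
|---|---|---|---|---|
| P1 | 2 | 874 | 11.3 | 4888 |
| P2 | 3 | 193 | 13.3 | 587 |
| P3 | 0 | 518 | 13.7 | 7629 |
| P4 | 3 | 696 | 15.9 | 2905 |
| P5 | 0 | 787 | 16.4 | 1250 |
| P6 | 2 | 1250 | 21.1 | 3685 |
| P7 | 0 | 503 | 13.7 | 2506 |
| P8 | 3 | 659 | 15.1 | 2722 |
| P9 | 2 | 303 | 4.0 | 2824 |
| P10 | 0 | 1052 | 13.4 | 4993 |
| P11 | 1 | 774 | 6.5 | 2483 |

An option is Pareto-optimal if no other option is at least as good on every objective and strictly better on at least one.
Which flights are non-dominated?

P1: not dominated.
P2: not dominated (best price).
P3: not dominated (best miles earned).
P4: dominated by P3 (layovers 0≤3, price 518≤696, duration 13.7≤15.9, miles earned 7629≥2905).
P5: dominated by P3 (layovers 0≤0, price 518≤787, duration 13.7≤16.4, miles earned 7629≥1250).
P6: dominated by P1 (layovers 2≤2, price 874≤1250, duration 11.3≤21.1, miles earned 4888≥3685).
P7: not dominated.
P8: dominated by P3 (layovers 0≤3, price 518≤659, duration 13.7≤15.1, miles earned 7629≥2722).
P9: not dominated (best duration).
P10: not dominated.
P11: not dominated.

P1, P2, P3, P7, P9, P10, P11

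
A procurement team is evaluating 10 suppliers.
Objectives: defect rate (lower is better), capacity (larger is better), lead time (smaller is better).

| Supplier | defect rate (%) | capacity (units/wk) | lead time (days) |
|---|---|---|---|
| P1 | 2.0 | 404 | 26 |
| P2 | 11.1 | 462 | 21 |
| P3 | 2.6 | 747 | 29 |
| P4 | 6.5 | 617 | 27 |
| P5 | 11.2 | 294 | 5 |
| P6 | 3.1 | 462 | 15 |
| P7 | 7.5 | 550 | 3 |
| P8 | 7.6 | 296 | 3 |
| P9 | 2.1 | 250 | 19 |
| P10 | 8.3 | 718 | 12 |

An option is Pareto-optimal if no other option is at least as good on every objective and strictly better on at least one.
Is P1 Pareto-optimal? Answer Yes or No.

Yes

P2: worse on defect rate (11.1 vs 2.0).
P3: worse on defect rate (2.6 vs 2.0).
P4: worse on defect rate (6.5 vs 2.0).
P5: worse on defect rate (11.2 vs 2.0).
P6: worse on defect rate (3.1 vs 2.0).
P7: worse on defect rate (7.5 vs 2.0).
P8: worse on defect rate (7.6 vs 2.0).
P9: worse on defect rate (2.1 vs 2.0).
P10: worse on defect rate (8.3 vs 2.0).
No option is at least as good as P1 on every objective and strictly better on one.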